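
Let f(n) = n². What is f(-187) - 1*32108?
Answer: 2861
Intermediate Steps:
f(-187) - 1*32108 = (-187)² - 1*32108 = 34969 - 32108 = 2861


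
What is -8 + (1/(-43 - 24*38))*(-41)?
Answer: -20327/2546 ≈ -7.9839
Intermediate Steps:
-8 + (1/(-43 - 24*38))*(-41) = -8 + ((1/38)/(-67))*(-41) = -8 - 1/67*1/38*(-41) = -8 - 1/2546*(-41) = -8 + 41/2546 = -20327/2546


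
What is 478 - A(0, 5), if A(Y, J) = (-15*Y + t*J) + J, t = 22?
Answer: 363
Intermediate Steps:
A(Y, J) = -15*Y + 23*J (A(Y, J) = (-15*Y + 22*J) + J = -15*Y + 23*J)
478 - A(0, 5) = 478 - (-15*0 + 23*5) = 478 - (0 + 115) = 478 - 1*115 = 478 - 115 = 363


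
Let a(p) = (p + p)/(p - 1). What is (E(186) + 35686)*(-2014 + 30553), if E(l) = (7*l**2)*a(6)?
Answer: 88028374266/5 ≈ 1.7606e+10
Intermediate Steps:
a(p) = 2*p/(-1 + p) (a(p) = (2*p)/(-1 + p) = 2*p/(-1 + p))
E(l) = 84*l**2/5 (E(l) = (7*l**2)*(2*6/(-1 + 6)) = (7*l**2)*(2*6/5) = (7*l**2)*(2*6*(1/5)) = (7*l**2)*(12/5) = 84*l**2/5)
(E(186) + 35686)*(-2014 + 30553) = ((84/5)*186**2 + 35686)*(-2014 + 30553) = ((84/5)*34596 + 35686)*28539 = (2906064/5 + 35686)*28539 = (3084494/5)*28539 = 88028374266/5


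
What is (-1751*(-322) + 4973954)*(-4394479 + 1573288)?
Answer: -15623123811216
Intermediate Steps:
(-1751*(-322) + 4973954)*(-4394479 + 1573288) = (563822 + 4973954)*(-2821191) = 5537776*(-2821191) = -15623123811216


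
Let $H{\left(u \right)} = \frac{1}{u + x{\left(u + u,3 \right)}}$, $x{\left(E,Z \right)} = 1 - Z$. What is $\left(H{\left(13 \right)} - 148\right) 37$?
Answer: $- \frac{60199}{11} \approx -5472.6$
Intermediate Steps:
$H{\left(u \right)} = \frac{1}{-2 + u}$ ($H{\left(u \right)} = \frac{1}{u + \left(1 - 3\right)} = \frac{1}{u - 2} = \frac{1}{-2 + u}$)
$\left(H{\left(13 \right)} - 148\right) 37 = \left(\frac{1}{-2 + 13} - 148\right) 37 = \left(\frac{1}{11} - 148\right) 37 = \left(- \frac{1627}{11}\right) 37 = - \frac{60199}{11}$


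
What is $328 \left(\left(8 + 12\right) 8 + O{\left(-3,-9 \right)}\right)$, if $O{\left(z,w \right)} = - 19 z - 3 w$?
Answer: $80032$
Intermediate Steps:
$328 \left(\left(8 + 12\right) 8 + O{\left(-3,-9 \right)}\right) = 328 \left(\left(8 + 12\right) 8 - -84\right) = 328 \left(20 \cdot 8 + \left(57 + 27\right)\right) = 328 \left(160 + 84\right) = 328 \cdot 244 = 80032$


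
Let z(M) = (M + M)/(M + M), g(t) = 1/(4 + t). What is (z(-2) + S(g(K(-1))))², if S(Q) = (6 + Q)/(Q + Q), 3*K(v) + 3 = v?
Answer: 361/4 ≈ 90.250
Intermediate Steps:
K(v) = -1 + v/3
z(M) = 1 (z(M) = (2*M)/((2*M)) = (2*M)*(1/(2*M)) = 1)
S(Q) = (6 + Q)/(2*Q) (S(Q) = (6 + Q)/((2*Q)) = (6 + Q)*(1/(2*Q)) = (6 + Q)/(2*Q))
(z(-2) + S(g(K(-1))))² = (1 + (6 + 1/(4 + (-1 + (⅓)*(-1))))/(2*(1/(4 + (-1 + (⅓)*(-1))))))² = (1 + (6 + 1/(4 + (-1 - ⅓)))/(2*(1/(4 + (-1 - ⅓)))))² = (1 + (6 + 1/(4 - 4/3))/(2*(1/(4 - 4/3))))² = (1 + (6 + 1/(8/3))/(2*(1/(8/3))))² = (1 + (6 + 3/8)/(2*(3/8)))² = (1 + (½)*(8/3)*(51/8))² = (1 + 17/2)² = (19/2)² = 361/4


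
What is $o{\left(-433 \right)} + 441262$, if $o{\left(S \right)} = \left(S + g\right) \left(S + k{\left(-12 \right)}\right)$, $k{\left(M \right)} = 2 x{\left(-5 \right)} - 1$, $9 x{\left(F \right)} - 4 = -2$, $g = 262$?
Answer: $515400$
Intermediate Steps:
$x{\left(F \right)} = \frac{2}{9}$ ($x{\left(F \right)} = \frac{4}{9} + \frac{1}{9} \left(-2\right) = \frac{4}{9} - \frac{2}{9} = \frac{2}{9}$)
$k{\left(M \right)} = - \frac{5}{9}$ ($k{\left(M \right)} = 2 \cdot \frac{2}{9} - 1 = \frac{4}{9} - 1 = - \frac{5}{9}$)
$o{\left(S \right)} = \left(262 + S\right) \left(- \frac{5}{9} + S\right)$ ($o{\left(S \right)} = \left(S + 262\right) \left(S - \frac{5}{9}\right) = \left(262 + S\right) \left(- \frac{5}{9} + S\right)$)
$o{\left(-433 \right)} + 441262 = \left(- \frac{1310}{9} + \left(-433\right)^{2} + \frac{2353}{9} \left(-433\right)\right) + 441262 = \left(- \frac{1310}{9} + 187489 - \frac{1018849}{9}\right) + 441262 = 74138 + 441262 = 515400$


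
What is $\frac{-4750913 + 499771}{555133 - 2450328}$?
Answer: $\frac{4251142}{1895195} \approx 2.2431$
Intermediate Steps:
$\frac{-4750913 + 499771}{555133 - 2450328} = - \frac{4251142}{555133 - 2450328} = - \frac{4251142}{-1895195} = \left(-4251142\right) \left(- \frac{1}{1895195}\right) = \frac{4251142}{1895195}$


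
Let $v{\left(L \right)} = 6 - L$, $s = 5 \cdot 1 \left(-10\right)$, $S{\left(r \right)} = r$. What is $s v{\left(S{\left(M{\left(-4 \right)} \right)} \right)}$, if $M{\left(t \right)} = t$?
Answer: $-500$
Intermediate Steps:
$s = -50$ ($s = 5 \left(-10\right) = -50$)
$s v{\left(S{\left(M{\left(-4 \right)} \right)} \right)} = - 50 \left(6 - -4\right) = - 50 \left(6 + 4\right) = \left(-50\right) 10 = -500$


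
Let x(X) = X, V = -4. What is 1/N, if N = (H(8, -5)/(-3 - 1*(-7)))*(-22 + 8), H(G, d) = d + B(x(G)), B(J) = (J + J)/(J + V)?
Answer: 2/7 ≈ 0.28571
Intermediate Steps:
B(J) = 2*J/(-4 + J) (B(J) = (J + J)/(J - 4) = (2*J)/(-4 + J) = 2*J/(-4 + J))
H(G, d) = d + 2*G/(-4 + G)
N = 7/2 (N = (((2*8 - 5*(-4 + 8))/(-4 + 8))/(-3 - 1*(-7)))*(-22 + 8) = (((16 - 5*4)/4)/(-3 + 7))*(-14) = (((16 - 20)/4)/4)*(-14) = (((1/4)*(-4))*(1/4))*(-14) = -1*1/4*(-14) = -1/4*(-14) = 7/2 ≈ 3.5000)
1/N = 1/(7/2) = 2/7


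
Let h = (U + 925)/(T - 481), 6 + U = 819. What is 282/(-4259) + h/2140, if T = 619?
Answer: -37939049/628883940 ≈ -0.060328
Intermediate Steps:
U = 813 (U = -6 + 819 = 813)
h = 869/69 (h = (813 + 925)/(619 - 481) = 1738/138 = 1738*(1/138) = 869/69 ≈ 12.594)
282/(-4259) + h/2140 = 282/(-4259) + (869/69)/2140 = 282*(-1/4259) + (869/69)*(1/2140) = -282/4259 + 869/147660 = -37939049/628883940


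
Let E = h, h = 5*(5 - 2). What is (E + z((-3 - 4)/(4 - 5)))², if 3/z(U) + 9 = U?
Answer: 729/4 ≈ 182.25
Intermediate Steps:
z(U) = 3/(-9 + U)
h = 15 (h = 5*3 = 15)
E = 15
(E + z((-3 - 4)/(4 - 5)))² = (15 + 3/(-9 + (-3 - 4)/(4 - 5)))² = (15 + 3/(-9 - 7/(-1)))² = (15 + 3/(-9 - 7*(-1)))² = (15 + 3/(-9 + 7))² = (15 + 3/(-2))² = (15 + 3*(-½))² = (15 - 3/2)² = (27/2)² = 729/4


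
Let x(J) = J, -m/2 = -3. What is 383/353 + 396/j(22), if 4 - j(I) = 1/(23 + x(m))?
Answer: 4097897/40595 ≈ 100.95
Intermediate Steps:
m = 6 (m = -2*(-3) = 6)
j(I) = 115/29 (j(I) = 4 - 1/(23 + 6) = 4 - 1/29 = 115/29)
383/353 + 396/j(22) = 383/353 + 396/(115/29) = 383*(1/353) + 396*(29/115) = 383/353 + 11484/115 = 4097897/40595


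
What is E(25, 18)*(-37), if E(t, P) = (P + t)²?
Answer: -68413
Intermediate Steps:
E(25, 18)*(-37) = (18 + 25)²*(-37) = 43²*(-37) = 1849*(-37) = -68413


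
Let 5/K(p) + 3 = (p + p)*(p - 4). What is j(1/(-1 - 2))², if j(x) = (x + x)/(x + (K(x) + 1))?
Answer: 4/17689 ≈ 0.00022613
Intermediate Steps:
K(p) = 5/(-3 + 2*p*(-4 + p)) (K(p) = 5/(-3 + (p + p)*(p - 4)) = 5/(-3 + (2*p)*(-4 + p)) = 5/(-3 + 2*p*(-4 + p)))
j(x) = 2*x/(1 + x + 5/(-3 - 8*x + 2*x²)) (j(x) = (x + x)/(x + (5/(-3 - 8*x + 2*x²) + 1)) = (2*x)/(x + (1 + 5/(-3 - 8*x + 2*x²))) = (2*x)/(1 + x + 5/(-3 - 8*x + 2*x²)) = 2*x/(1 + x + 5/(-3 - 8*x + 2*x²)))
j(1/(-1 - 2))² = (2*(3 - 2/(-1 - 2)² + 8/(-1 - 2))/((-1 - 2)*(-5 + (1 + 1/(-1 - 2))*(3 - 2/(-1 - 2)² + 8/(-1 - 2)))))² = (2*(3 - 2*(1/(-3))² + 8/(-3))/(-3*(-5 + (1 + 1/(-3))*(3 - 2*(1/(-3))² + 8/(-3)))))² = (2*(-⅓)*(3 - 2*(-⅓)² + 8*(-⅓))/(-5 + (1 - ⅓)*(3 - 2*(-⅓)² + 8*(-⅓))))² = (2*(-⅓)*(3 - 2*⅑ - 8/3)/(-5 + 2*(3 - 2*⅑ - 8/3)/3))² = (2*(-⅓)*(3 - 2/9 - 8/3)/(-5 + 2*(3 - 2/9 - 8/3)/3))² = (2*(-⅓)*(⅑)/(-5 + (⅔)*(⅑)))² = (2*(-⅓)*(⅑)/(-5 + 2/27))² = (2*(-⅓)*(⅑)/(-133/27))² = (2*(-⅓)*(-27/133)*(⅑))² = (2/133)² = 4/17689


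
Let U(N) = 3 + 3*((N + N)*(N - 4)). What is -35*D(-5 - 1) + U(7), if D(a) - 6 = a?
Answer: 129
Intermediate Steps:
D(a) = 6 + a
U(N) = 3 + 6*N*(-4 + N) (U(N) = 3 + 3*((2*N)*(-4 + N)) = 3 + 3*(2*N*(-4 + N)) = 3 + 6*N*(-4 + N))
-35*D(-5 - 1) + U(7) = -35*(6 + (-5 - 1)) + (3 - 24*7 + 6*7²) = -35*(6 - 6) + (3 - 168 + 6*49) = -35*0 + (3 - 168 + 294) = 0 + 129 = 129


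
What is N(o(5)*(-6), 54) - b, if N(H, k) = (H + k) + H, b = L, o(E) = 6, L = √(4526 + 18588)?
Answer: -18 - √23114 ≈ -170.03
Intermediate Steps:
L = √23114 ≈ 152.03
b = √23114 ≈ 152.03
N(H, k) = k + 2*H
N(o(5)*(-6), 54) - b = (54 + 2*(6*(-6))) - √23114 = (54 + 2*(-36)) - √23114 = (54 - 72) - √23114 = -18 - √23114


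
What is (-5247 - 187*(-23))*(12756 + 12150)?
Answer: -23561076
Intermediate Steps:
(-5247 - 187*(-23))*(12756 + 12150) = (-5247 + 4301)*24906 = -946*24906 = -23561076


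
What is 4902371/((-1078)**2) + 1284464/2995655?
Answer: 16178467260981/3481202745020 ≈ 4.6474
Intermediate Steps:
4902371/((-1078)**2) + 1284464/2995655 = 4902371/1162084 + 1284464*(1/2995655) = 4902371*(1/1162084) + 1284464/2995655 = 4902371/1162084 + 1284464/2995655 = 16178467260981/3481202745020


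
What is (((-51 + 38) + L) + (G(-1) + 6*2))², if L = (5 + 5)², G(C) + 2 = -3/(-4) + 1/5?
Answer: 3837681/400 ≈ 9594.2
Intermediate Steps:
G(C) = -21/20 (G(C) = -2 + (-3/(-4) + 1/5) = -2 + (-3*(-¼) + 1*(⅕)) = -2 + (¾ + ⅕) = -2 + 19/20 = -21/20)
L = 100 (L = 10² = 100)
(((-51 + 38) + L) + (G(-1) + 6*2))² = (((-51 + 38) + 100) + (-21/20 + 6*2))² = ((-13 + 100) + (-21/20 + 12))² = (87 + 219/20)² = (1959/20)² = 3837681/400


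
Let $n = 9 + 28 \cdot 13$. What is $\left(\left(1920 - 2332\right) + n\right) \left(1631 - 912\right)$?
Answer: $-28041$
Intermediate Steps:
$n = 373$ ($n = 9 + 364 = 373$)
$\left(\left(1920 - 2332\right) + n\right) \left(1631 - 912\right) = \left(\left(1920 - 2332\right) + 373\right) \left(1631 - 912\right) = \left(-412 + 373\right) 719 = \left(-39\right) 719 = -28041$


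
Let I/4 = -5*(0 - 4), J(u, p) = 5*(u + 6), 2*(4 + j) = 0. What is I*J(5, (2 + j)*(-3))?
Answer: 4400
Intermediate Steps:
j = -4 (j = -4 + (½)*0 = -4 + 0 = -4)
J(u, p) = 30 + 5*u (J(u, p) = 5*(6 + u) = 30 + 5*u)
I = 80 (I = 4*(-5*(0 - 4)) = 4*(-5*(-4)) = 4*20 = 80)
I*J(5, (2 + j)*(-3)) = 80*(30 + 5*5) = 80*(30 + 25) = 80*55 = 4400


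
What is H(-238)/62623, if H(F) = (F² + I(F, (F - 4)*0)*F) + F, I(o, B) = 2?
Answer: 55930/62623 ≈ 0.89312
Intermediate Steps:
H(F) = F² + 3*F (H(F) = (F² + 2*F) + F = F² + 3*F)
H(-238)/62623 = -238*(3 - 238)/62623 = -238*(-235)*(1/62623) = 55930*(1/62623) = 55930/62623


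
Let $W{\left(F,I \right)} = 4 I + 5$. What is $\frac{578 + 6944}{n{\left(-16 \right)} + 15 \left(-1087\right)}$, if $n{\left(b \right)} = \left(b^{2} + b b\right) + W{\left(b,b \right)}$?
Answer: $- \frac{3761}{7926} \approx -0.47451$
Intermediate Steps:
$W{\left(F,I \right)} = 5 + 4 I$
$n{\left(b \right)} = 5 + 2 b^{2} + 4 b$ ($n{\left(b \right)} = \left(b^{2} + b b\right) + \left(5 + 4 b\right) = \left(b^{2} + b^{2}\right) + \left(5 + 4 b\right) = 2 b^{2} + \left(5 + 4 b\right) = 5 + 2 b^{2} + 4 b$)
$\frac{578 + 6944}{n{\left(-16 \right)} + 15 \left(-1087\right)} = \frac{578 + 6944}{\left(5 + 2 \left(-16\right)^{2} + 4 \left(-16\right)\right) + 15 \left(-1087\right)} = \frac{7522}{\left(5 + 2 \cdot 256 - 64\right) - 16305} = \frac{7522}{\left(5 + 512 - 64\right) - 16305} = \frac{7522}{453 - 16305} = \frac{7522}{-15852} = 7522 \left(- \frac{1}{15852}\right) = - \frac{3761}{7926}$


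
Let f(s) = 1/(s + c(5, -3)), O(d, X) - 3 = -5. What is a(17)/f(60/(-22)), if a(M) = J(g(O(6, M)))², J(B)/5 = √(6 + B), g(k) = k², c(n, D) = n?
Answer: 6250/11 ≈ 568.18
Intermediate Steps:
O(d, X) = -2 (O(d, X) = 3 - 5 = -2)
J(B) = 5*√(6 + B)
a(M) = 250 (a(M) = (5*√(6 + (-2)²))² = (5*√(6 + 4))² = (5*√10)² = 250)
f(s) = 1/(5 + s) (f(s) = 1/(s + 5) = 1/(5 + s))
a(17)/f(60/(-22)) = 250/(1/(5 + 60/(-22))) = 250/(1/(5 + 60*(-1/22))) = 250/(1/(5 - 30/11)) = 250/(1/(25/11)) = 250/(11/25) = 250*(25/11) = 6250/11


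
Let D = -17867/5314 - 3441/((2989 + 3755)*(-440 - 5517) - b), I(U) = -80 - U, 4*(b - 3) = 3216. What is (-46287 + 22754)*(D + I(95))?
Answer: 298699304254261691/71162988970 ≈ 4.1974e+6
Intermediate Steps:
b = 807 (b = 3 + (1/4)*3216 = 3 + 804 = 807)
D = -239261711377/71162988970 (D = -17867/5314 - 3441/((2989 + 3755)*(-440 - 5517) - 1*807) = -17867*1/5314 - 3441/(6744*(-5957) - 807) = -17867/5314 - 3441/(-40174008 - 807) = -17867/5314 - 3441/(-40174815) = -17867/5314 - 3441*(-1/40174815) = -17867/5314 + 1147/13391605 = -239261711377/71162988970 ≈ -3.3622)
(-46287 + 22754)*(D + I(95)) = (-46287 + 22754)*(-239261711377/71162988970 + (-80 - 1*95)) = -23533*(-239261711377/71162988970 + (-80 - 95)) = -23533*(-239261711377/71162988970 - 175) = -23533*(-12692784781127/71162988970) = 298699304254261691/71162988970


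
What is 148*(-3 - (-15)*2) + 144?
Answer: 4140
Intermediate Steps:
148*(-3 - (-15)*2) + 144 = 148*(-3 - 5*(-6)) + 144 = 148*(-3 + 30) + 144 = 148*27 + 144 = 3996 + 144 = 4140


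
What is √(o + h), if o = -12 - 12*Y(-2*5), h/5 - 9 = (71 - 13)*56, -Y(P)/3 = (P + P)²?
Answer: √30673 ≈ 175.14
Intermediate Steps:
Y(P) = -12*P² (Y(P) = -3*(P + P)² = -3*4*P² = -12*P²)
h = 16285 (h = 45 + 5*((71 - 13)*56) = 45 + 5*(58*56) = 45 + 5*3248 = 45 + 16240 = 16285)
o = 14388 (o = -12 - (-144)*(-2*5)² = -12 - (-144)*(-10)² = -12 - (-144)*100 = -12 - 12*(-1200) = -12 + 14400 = 14388)
√(o + h) = √(14388 + 16285) = √30673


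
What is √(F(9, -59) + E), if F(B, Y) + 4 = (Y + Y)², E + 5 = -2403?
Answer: 2*√2878 ≈ 107.29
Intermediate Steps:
E = -2408 (E = -5 - 2403 = -2408)
F(B, Y) = -4 + 4*Y² (F(B, Y) = -4 + (Y + Y)² = -4 + (2*Y)² = -4 + 4*Y²)
√(F(9, -59) + E) = √((-4 + 4*(-59)²) - 2408) = √((-4 + 4*3481) - 2408) = √((-4 + 13924) - 2408) = √(13920 - 2408) = √11512 = 2*√2878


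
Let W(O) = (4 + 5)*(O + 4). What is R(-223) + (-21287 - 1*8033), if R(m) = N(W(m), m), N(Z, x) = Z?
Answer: -31291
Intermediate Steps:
W(O) = 36 + 9*O (W(O) = 9*(4 + O) = 36 + 9*O)
R(m) = 36 + 9*m
R(-223) + (-21287 - 1*8033) = (36 + 9*(-223)) + (-21287 - 1*8033) = (36 - 2007) + (-21287 - 8033) = -1971 - 29320 = -31291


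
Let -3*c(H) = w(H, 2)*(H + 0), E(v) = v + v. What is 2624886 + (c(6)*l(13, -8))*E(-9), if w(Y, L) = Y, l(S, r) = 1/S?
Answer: 34123734/13 ≈ 2.6249e+6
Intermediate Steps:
E(v) = 2*v
c(H) = -H²/3 (c(H) = -H*(H + 0)/3 = -H*H/3 = -H²/3)
2624886 + (c(6)*l(13, -8))*E(-9) = 2624886 + (-⅓*6²/13)*(2*(-9)) = 2624886 + (-⅓*36*(1/13))*(-18) = 2624886 - 12*1/13*(-18) = 2624886 - 12/13*(-18) = 2624886 + 216/13 = 34123734/13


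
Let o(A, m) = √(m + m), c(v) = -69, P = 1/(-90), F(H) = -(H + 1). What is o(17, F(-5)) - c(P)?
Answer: 69 + 2*√2 ≈ 71.828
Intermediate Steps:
F(H) = -1 - H (F(H) = -(1 + H) = -1 - H)
P = -1/90 ≈ -0.011111
o(A, m) = √2*√m (o(A, m) = √(2*m) = √2*√m)
o(17, F(-5)) - c(P) = √2*√(-1 - 1*(-5)) - 1*(-69) = √2*√(-1 + 5) + 69 = √2*√4 + 69 = √2*2 + 69 = 2*√2 + 69 = 69 + 2*√2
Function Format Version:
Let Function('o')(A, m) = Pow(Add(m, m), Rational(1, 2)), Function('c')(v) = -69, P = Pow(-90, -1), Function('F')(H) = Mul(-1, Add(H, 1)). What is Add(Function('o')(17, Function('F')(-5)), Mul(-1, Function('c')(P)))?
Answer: Add(69, Mul(2, Pow(2, Rational(1, 2)))) ≈ 71.828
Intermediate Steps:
Function('F')(H) = Add(-1, Mul(-1, H)) (Function('F')(H) = Mul(-1, Add(1, H)) = Add(-1, Mul(-1, H)))
P = Rational(-1, 90) ≈ -0.011111
Function('o')(A, m) = Mul(Pow(2, Rational(1, 2)), Pow(m, Rational(1, 2))) (Function('o')(A, m) = Pow(Mul(2, m), Rational(1, 2)) = Mul(Pow(2, Rational(1, 2)), Pow(m, Rational(1, 2))))
Add(Function('o')(17, Function('F')(-5)), Mul(-1, Function('c')(P))) = Add(Mul(Pow(2, Rational(1, 2)), Pow(Add(-1, Mul(-1, -5)), Rational(1, 2))), Mul(-1, -69)) = Add(Mul(Pow(2, Rational(1, 2)), Pow(Add(-1, 5), Rational(1, 2))), 69) = Add(Mul(Pow(2, Rational(1, 2)), Pow(4, Rational(1, 2))), 69) = Add(Mul(Pow(2, Rational(1, 2)), 2), 69) = Add(Mul(2, Pow(2, Rational(1, 2))), 69) = Add(69, Mul(2, Pow(2, Rational(1, 2))))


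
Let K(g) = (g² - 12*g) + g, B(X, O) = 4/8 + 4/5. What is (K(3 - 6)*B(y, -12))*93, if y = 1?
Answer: 25389/5 ≈ 5077.8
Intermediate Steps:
B(X, O) = 13/10 (B(X, O) = 4*(⅛) + 4*(⅕) = ½ + ⅘ = 13/10)
K(g) = g² - 11*g
(K(3 - 6)*B(y, -12))*93 = (((3 - 6)*(-11 + (3 - 6)))*(13/10))*93 = (-3*(-11 - 3)*(13/10))*93 = (-3*(-14)*(13/10))*93 = (42*(13/10))*93 = (273/5)*93 = 25389/5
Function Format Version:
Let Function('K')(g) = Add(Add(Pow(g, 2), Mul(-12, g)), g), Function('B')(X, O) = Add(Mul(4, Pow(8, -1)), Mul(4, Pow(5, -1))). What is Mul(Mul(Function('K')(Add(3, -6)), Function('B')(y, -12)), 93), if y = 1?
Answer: Rational(25389, 5) ≈ 5077.8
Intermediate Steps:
Function('B')(X, O) = Rational(13, 10) (Function('B')(X, O) = Add(Mul(4, Rational(1, 8)), Mul(4, Rational(1, 5))) = Add(Rational(1, 2), Rational(4, 5)) = Rational(13, 10))
Function('K')(g) = Add(Pow(g, 2), Mul(-11, g))
Mul(Mul(Function('K')(Add(3, -6)), Function('B')(y, -12)), 93) = Mul(Mul(Mul(Add(3, -6), Add(-11, Add(3, -6))), Rational(13, 10)), 93) = Mul(Mul(Mul(-3, Add(-11, -3)), Rational(13, 10)), 93) = Mul(Mul(Mul(-3, -14), Rational(13, 10)), 93) = Mul(Mul(42, Rational(13, 10)), 93) = Mul(Rational(273, 5), 93) = Rational(25389, 5)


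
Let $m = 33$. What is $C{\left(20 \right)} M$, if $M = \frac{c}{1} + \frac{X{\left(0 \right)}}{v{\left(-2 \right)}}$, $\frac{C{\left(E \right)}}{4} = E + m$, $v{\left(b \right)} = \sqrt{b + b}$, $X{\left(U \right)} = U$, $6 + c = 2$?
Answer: $-848$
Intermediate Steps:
$c = -4$ ($c = -6 + 2 = -4$)
$v{\left(b \right)} = \sqrt{2} \sqrt{b}$ ($v{\left(b \right)} = \sqrt{2 b} = \sqrt{2} \sqrt{b}$)
$C{\left(E \right)} = 132 + 4 E$ ($C{\left(E \right)} = 4 \left(E + 33\right) = 4 \left(33 + E\right) = 132 + 4 E$)
$M = -4$ ($M = - \frac{4}{1} + \frac{0}{\sqrt{2} \sqrt{-2}} = \left(-4\right) 1 + \frac{0}{\sqrt{2} i \sqrt{2}} = -4 + \frac{0}{2 i} = -4 + 0 \left(- \frac{i}{2}\right) = -4 + 0 = -4$)
$C{\left(20 \right)} M = \left(132 + 4 \cdot 20\right) \left(-4\right) = \left(132 + 80\right) \left(-4\right) = 212 \left(-4\right) = -848$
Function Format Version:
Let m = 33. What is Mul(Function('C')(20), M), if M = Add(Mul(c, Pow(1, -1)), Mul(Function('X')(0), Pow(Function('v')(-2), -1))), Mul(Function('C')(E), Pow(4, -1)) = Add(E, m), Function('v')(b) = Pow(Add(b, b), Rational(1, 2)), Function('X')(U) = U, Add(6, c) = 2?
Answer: -848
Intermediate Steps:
c = -4 (c = Add(-6, 2) = -4)
Function('v')(b) = Mul(Pow(2, Rational(1, 2)), Pow(b, Rational(1, 2))) (Function('v')(b) = Pow(Mul(2, b), Rational(1, 2)) = Mul(Pow(2, Rational(1, 2)), Pow(b, Rational(1, 2))))
Function('C')(E) = Add(132, Mul(4, E)) (Function('C')(E) = Mul(4, Add(E, 33)) = Mul(4, Add(33, E)) = Add(132, Mul(4, E)))
M = -4 (M = Add(Mul(-4, Pow(1, -1)), Mul(0, Pow(Mul(Pow(2, Rational(1, 2)), Pow(-2, Rational(1, 2))), -1))) = Add(Mul(-4, 1), Mul(0, Pow(Mul(Pow(2, Rational(1, 2)), Mul(I, Pow(2, Rational(1, 2)))), -1))) = Add(-4, Mul(0, Pow(Mul(2, I), -1))) = Add(-4, Mul(0, Mul(Rational(-1, 2), I))) = Add(-4, 0) = -4)
Mul(Function('C')(20), M) = Mul(Add(132, Mul(4, 20)), -4) = Mul(Add(132, 80), -4) = Mul(212, -4) = -848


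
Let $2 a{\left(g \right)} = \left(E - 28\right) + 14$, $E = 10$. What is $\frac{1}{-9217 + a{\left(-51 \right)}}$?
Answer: $- \frac{1}{9219} \approx -0.00010847$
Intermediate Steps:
$a{\left(g \right)} = -2$ ($a{\left(g \right)} = \frac{\left(10 - 28\right) + 14}{2} = \frac{-18 + 14}{2} = \frac{1}{2} \left(-4\right) = -2$)
$\frac{1}{-9217 + a{\left(-51 \right)}} = \frac{1}{-9217 - 2} = \frac{1}{-9219} = - \frac{1}{9219}$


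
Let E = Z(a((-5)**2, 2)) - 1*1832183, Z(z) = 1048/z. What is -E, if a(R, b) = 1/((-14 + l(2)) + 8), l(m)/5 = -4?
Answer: 1859431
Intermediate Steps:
l(m) = -20 (l(m) = 5*(-4) = -20)
a(R, b) = -1/26 (a(R, b) = 1/((-14 - 20) + 8) = 1/(-34 + 8) = 1/(-26) = -1/26)
E = -1859431 (E = 1048/(-1/26) - 1*1832183 = 1048*(-26) - 1832183 = -27248 - 1832183 = -1859431)
-E = -1*(-1859431) = 1859431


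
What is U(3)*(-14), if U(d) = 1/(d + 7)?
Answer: -7/5 ≈ -1.4000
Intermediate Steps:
U(d) = 1/(7 + d)
U(3)*(-14) = -14/(7 + 3) = -14/10 = (⅒)*(-14) = -7/5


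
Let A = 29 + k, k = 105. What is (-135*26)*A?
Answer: -470340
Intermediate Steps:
A = 134 (A = 29 + 105 = 134)
(-135*26)*A = -135*26*134 = -3510*134 = -470340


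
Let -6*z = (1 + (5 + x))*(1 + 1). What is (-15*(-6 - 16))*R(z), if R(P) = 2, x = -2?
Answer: 660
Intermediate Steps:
z = -4/3 (z = -(1 + (5 - 2))*(1 + 1)/6 = -(1 + 3)*2/6 = -2*2/3 = -⅙*8 = -4/3 ≈ -1.3333)
(-15*(-6 - 16))*R(z) = -15*(-6 - 16)*2 = -15*(-22)*2 = 330*2 = 660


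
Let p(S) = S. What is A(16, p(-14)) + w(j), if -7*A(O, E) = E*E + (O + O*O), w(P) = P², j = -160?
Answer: 178732/7 ≈ 25533.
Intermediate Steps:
A(O, E) = -O/7 - E²/7 - O²/7 (A(O, E) = -(E*E + (O + O*O))/7 = -(E² + (O + O²))/7 = -(O + E² + O²)/7 = -O/7 - E²/7 - O²/7)
A(16, p(-14)) + w(j) = (-⅐*16 - ⅐*(-14)² - ⅐*16²) + (-160)² = (-16/7 - ⅐*196 - ⅐*256) + 25600 = (-16/7 - 28 - 256/7) + 25600 = -468/7 + 25600 = 178732/7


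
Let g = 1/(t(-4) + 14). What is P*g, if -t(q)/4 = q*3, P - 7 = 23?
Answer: 15/31 ≈ 0.48387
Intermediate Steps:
P = 30 (P = 7 + 23 = 30)
t(q) = -12*q (t(q) = -4*q*3 = -12*q)
g = 1/62 (g = 1/(-12*(-4) + 14) = 1/(48 + 14) = 1/62 ≈ 0.016129)
P*g = 30*(1/62) = 15/31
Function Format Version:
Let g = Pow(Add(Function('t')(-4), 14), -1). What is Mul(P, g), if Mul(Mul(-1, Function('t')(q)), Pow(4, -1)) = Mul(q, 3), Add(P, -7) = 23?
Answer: Rational(15, 31) ≈ 0.48387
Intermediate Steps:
P = 30 (P = Add(7, 23) = 30)
Function('t')(q) = Mul(-12, q) (Function('t')(q) = Mul(-4, Mul(q, 3)) = Mul(-4, Mul(3, q)) = Mul(-12, q))
g = Rational(1, 62) (g = Pow(Add(Mul(-12, -4), 14), -1) = Pow(Add(48, 14), -1) = Pow(62, -1) = Rational(1, 62) ≈ 0.016129)
Mul(P, g) = Mul(30, Rational(1, 62)) = Rational(15, 31)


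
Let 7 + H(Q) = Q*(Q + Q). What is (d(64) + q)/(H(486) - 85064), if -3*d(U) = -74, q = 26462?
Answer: 79460/1161963 ≈ 0.068384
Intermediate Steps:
H(Q) = -7 + 2*Q**2 (H(Q) = -7 + Q*(Q + Q) = -7 + Q*(2*Q) = -7 + 2*Q**2)
d(U) = 74/3 (d(U) = -1/3*(-74) = 74/3)
(d(64) + q)/(H(486) - 85064) = (74/3 + 26462)/((-7 + 2*486**2) - 85064) = 79460/(3*((-7 + 2*236196) - 85064)) = 79460/(3*((-7 + 472392) - 85064)) = 79460/(3*(472385 - 85064)) = (79460/3)/387321 = (79460/3)*(1/387321) = 79460/1161963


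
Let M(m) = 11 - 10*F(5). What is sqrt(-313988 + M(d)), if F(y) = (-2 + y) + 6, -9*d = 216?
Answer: I*sqrt(314067) ≈ 560.42*I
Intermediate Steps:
d = -24 (d = -1/9*216 = -24)
F(y) = 4 + y
M(m) = -79 (M(m) = 11 - 10*(4 + 5) = 11 - 10*9 = 11 - 90 = -79)
sqrt(-313988 + M(d)) = sqrt(-313988 - 79) = sqrt(-314067) = I*sqrt(314067)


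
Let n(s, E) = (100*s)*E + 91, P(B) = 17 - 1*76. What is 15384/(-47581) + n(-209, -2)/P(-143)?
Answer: -1994123327/2807279 ≈ -710.34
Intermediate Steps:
P(B) = -59 (P(B) = 17 - 76 = -59)
n(s, E) = 91 + 100*E*s (n(s, E) = 100*E*s + 91 = 91 + 100*E*s)
15384/(-47581) + n(-209, -2)/P(-143) = 15384/(-47581) + (91 + 100*(-2)*(-209))/(-59) = 15384*(-1/47581) + (91 + 41800)*(-1/59) = -15384/47581 + 41891*(-1/59) = -15384/47581 - 41891/59 = -1994123327/2807279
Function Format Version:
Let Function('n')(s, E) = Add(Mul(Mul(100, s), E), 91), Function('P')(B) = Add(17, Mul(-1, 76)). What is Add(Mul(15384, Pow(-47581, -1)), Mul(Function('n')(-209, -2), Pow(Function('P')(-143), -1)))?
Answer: Rational(-1994123327, 2807279) ≈ -710.34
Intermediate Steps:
Function('P')(B) = -59 (Function('P')(B) = Add(17, -76) = -59)
Function('n')(s, E) = Add(91, Mul(100, E, s)) (Function('n')(s, E) = Add(Mul(100, E, s), 91) = Add(91, Mul(100, E, s)))
Add(Mul(15384, Pow(-47581, -1)), Mul(Function('n')(-209, -2), Pow(Function('P')(-143), -1))) = Add(Mul(15384, Pow(-47581, -1)), Mul(Add(91, Mul(100, -2, -209)), Pow(-59, -1))) = Add(Mul(15384, Rational(-1, 47581)), Mul(Add(91, 41800), Rational(-1, 59))) = Add(Rational(-15384, 47581), Mul(41891, Rational(-1, 59))) = Add(Rational(-15384, 47581), Rational(-41891, 59)) = Rational(-1994123327, 2807279)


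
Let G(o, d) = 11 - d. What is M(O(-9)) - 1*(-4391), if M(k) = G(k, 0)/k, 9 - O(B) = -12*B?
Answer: 39518/9 ≈ 4390.9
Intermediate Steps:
O(B) = 9 + 12*B (O(B) = 9 - (-12)*B = 9 + 12*B)
M(k) = 11/k (M(k) = (11 - 1*0)/k = (11 + 0)/k = 11/k)
M(O(-9)) - 1*(-4391) = 11/(9 + 12*(-9)) - 1*(-4391) = 11/(9 - 108) + 4391 = 11/(-99) + 4391 = 11*(-1/99) + 4391 = -1/9 + 4391 = 39518/9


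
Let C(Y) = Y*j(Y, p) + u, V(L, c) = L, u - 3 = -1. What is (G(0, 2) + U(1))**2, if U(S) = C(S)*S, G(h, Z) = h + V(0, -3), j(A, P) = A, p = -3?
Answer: 9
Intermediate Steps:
u = 2 (u = 3 - 1 = 2)
C(Y) = 2 + Y**2 (C(Y) = Y*Y + 2 = Y**2 + 2 = 2 + Y**2)
G(h, Z) = h (G(h, Z) = h + 0 = h)
U(S) = S*(2 + S**2) (U(S) = (2 + S**2)*S = S*(2 + S**2))
(G(0, 2) + U(1))**2 = (0 + 1*(2 + 1**2))**2 = (0 + 1*(2 + 1))**2 = (0 + 1*3)**2 = (0 + 3)**2 = 3**2 = 9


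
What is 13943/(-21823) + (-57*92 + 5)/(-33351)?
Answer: -350682296/727818873 ≈ -0.48183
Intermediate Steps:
13943/(-21823) + (-57*92 + 5)/(-33351) = 13943*(-1/21823) + (-5244 + 5)*(-1/33351) = -13943/21823 - 5239*(-1/33351) = -13943/21823 + 5239/33351 = -350682296/727818873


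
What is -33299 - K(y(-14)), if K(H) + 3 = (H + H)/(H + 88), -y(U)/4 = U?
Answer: -299671/9 ≈ -33297.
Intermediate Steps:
y(U) = -4*U
K(H) = -3 + 2*H/(88 + H) (K(H) = -3 + (H + H)/(H + 88) = -3 + (2*H)/(88 + H) = -3 + 2*H/(88 + H))
-33299 - K(y(-14)) = -33299 - (-264 - (-4)*(-14))/(88 - 4*(-14)) = -33299 - (-264 - 1*56)/(88 + 56) = -33299 - (-264 - 56)/144 = -33299 - (-320)/144 = -33299 - 1*(-20/9) = -33299 + 20/9 = -299671/9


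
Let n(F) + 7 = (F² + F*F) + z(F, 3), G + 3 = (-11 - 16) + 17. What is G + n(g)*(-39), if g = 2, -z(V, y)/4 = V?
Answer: 260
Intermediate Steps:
G = -13 (G = -3 + ((-11 - 16) + 17) = -3 + (-27 + 17) = -3 - 10 = -13)
z(V, y) = -4*V
n(F) = -7 - 4*F + 2*F² (n(F) = -7 + ((F² + F*F) - 4*F) = -7 + ((F² + F²) - 4*F) = -7 + (2*F² - 4*F) = -7 + (-4*F + 2*F²) = -7 - 4*F + 2*F²)
G + n(g)*(-39) = -13 + (-7 - 4*2 + 2*2²)*(-39) = -13 + (-7 - 8 + 2*4)*(-39) = -13 + (-7 - 8 + 8)*(-39) = -13 - 7*(-39) = -13 + 273 = 260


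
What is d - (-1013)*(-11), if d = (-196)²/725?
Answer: -8040259/725 ≈ -11090.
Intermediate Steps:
d = 38416/725 (d = 38416*(1/725) = 38416/725 ≈ 52.988)
d - (-1013)*(-11) = 38416/725 - (-1013)*(-11) = 38416/725 - 1*11143 = 38416/725 - 11143 = -8040259/725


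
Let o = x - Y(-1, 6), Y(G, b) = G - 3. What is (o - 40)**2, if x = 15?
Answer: 441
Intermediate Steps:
Y(G, b) = -3 + G
o = 19 (o = 15 - (-3 - 1) = 15 - 1*(-4) = 15 + 4 = 19)
(o - 40)**2 = (19 - 40)**2 = (-21)**2 = 441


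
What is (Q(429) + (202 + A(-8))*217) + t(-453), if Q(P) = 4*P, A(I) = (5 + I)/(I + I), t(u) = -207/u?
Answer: 110148205/2416 ≈ 45591.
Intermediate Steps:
A(I) = (5 + I)/(2*I) (A(I) = (5 + I)/((2*I)) = (5 + I)*(1/(2*I)) = (5 + I)/(2*I))
(Q(429) + (202 + A(-8))*217) + t(-453) = (4*429 + (202 + (½)*(5 - 8)/(-8))*217) - 207/(-453) = (1716 + (202 + (½)*(-⅛)*(-3))*217) - 207*(-1/453) = (1716 + (202 + 3/16)*217) + 69/151 = (1716 + (3235/16)*217) + 69/151 = (1716 + 701995/16) + 69/151 = 729451/16 + 69/151 = 110148205/2416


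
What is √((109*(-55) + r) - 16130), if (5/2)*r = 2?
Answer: I*√553105/5 ≈ 148.74*I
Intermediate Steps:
r = ⅘ (r = (⅖)*2 = ⅘ ≈ 0.80000)
√((109*(-55) + r) - 16130) = √((109*(-55) + ⅘) - 16130) = √((-5995 + ⅘) - 16130) = √(-29971/5 - 16130) = √(-110621/5) = I*√553105/5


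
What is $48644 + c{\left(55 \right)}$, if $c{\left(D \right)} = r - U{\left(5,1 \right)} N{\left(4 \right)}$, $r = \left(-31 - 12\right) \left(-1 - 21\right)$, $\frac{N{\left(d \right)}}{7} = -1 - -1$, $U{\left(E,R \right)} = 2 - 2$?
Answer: $49590$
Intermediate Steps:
$U{\left(E,R \right)} = 0$ ($U{\left(E,R \right)} = 2 - 2 = 0$)
$N{\left(d \right)} = 0$ ($N{\left(d \right)} = 7 \left(-1 - -1\right) = 7 \left(-1 + 1\right) = 7 \cdot 0 = 0$)
$r = 946$ ($r = \left(-43\right) \left(-22\right) = 946$)
$c{\left(D \right)} = 946$ ($c{\left(D \right)} = 946 - 0 \cdot 0 = 946 - 0 = 946 + 0 = 946$)
$48644 + c{\left(55 \right)} = 48644 + 946 = 49590$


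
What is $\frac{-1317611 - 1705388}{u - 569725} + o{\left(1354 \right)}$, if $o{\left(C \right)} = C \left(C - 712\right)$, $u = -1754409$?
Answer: $\frac{2020298336911}{2324134} \approx 8.6927 \cdot 10^{5}$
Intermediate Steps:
$o{\left(C \right)} = C \left(-712 + C\right)$
$\frac{-1317611 - 1705388}{u - 569725} + o{\left(1354 \right)} = \frac{-1317611 - 1705388}{-1754409 - 569725} + 1354 \left(-712 + 1354\right) = - \frac{3022999}{-2324134} + 1354 \cdot 642 = \left(-3022999\right) \left(- \frac{1}{2324134}\right) + 869268 = \frac{3022999}{2324134} + 869268 = \frac{2020298336911}{2324134}$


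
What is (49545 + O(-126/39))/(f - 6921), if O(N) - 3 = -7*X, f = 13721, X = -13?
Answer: 49639/6800 ≈ 7.2999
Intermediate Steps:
O(N) = 94 (O(N) = 3 - 7*(-13) = 3 + 91 = 94)
(49545 + O(-126/39))/(f - 6921) = (49545 + 94)/(13721 - 6921) = 49639/6800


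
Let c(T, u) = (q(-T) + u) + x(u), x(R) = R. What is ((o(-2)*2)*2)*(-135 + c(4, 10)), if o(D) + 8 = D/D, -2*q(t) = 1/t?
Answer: 6433/2 ≈ 3216.5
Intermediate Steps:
q(t) = -1/(2*t)
o(D) = -7 (o(D) = -8 + D/D = -8 + 1 = -7)
c(T, u) = 1/(2*T) + 2*u (c(T, u) = (-(-1/T)/2 + u) + u = (-(-1)/(2*T) + u) + u = (1/(2*T) + u) + u = (u + 1/(2*T)) + u = 1/(2*T) + 2*u)
((o(-2)*2)*2)*(-135 + c(4, 10)) = (-7*2*2)*(-135 + ((½)/4 + 2*10)) = (-14*2)*(-135 + ((½)*(¼) + 20)) = -28*(-135 + (⅛ + 20)) = -28*(-135 + 161/8) = -28*(-919/8) = 6433/2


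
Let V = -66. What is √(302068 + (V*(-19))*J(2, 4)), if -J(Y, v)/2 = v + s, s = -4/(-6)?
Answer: 2*√72591 ≈ 538.85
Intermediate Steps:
s = ⅔ (s = -4*(-⅙) = ⅔ ≈ 0.66667)
J(Y, v) = -4/3 - 2*v (J(Y, v) = -2*(v + ⅔) = -2*(⅔ + v) = -4/3 - 2*v)
√(302068 + (V*(-19))*J(2, 4)) = √(302068 + (-66*(-19))*(-4/3 - 2*4)) = √(302068 + 1254*(-4/3 - 8)) = √(302068 + 1254*(-28/3)) = √(302068 - 11704) = √290364 = 2*√72591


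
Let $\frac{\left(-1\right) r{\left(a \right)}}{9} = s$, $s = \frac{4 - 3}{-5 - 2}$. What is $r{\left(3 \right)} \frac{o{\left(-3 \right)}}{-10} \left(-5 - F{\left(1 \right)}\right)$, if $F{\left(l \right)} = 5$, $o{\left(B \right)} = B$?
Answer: $- \frac{27}{7} \approx -3.8571$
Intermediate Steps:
$s = - \frac{1}{7}$ ($s = 1 \frac{1}{-7} = 1 \left(- \frac{1}{7}\right) = - \frac{1}{7} \approx -0.14286$)
$r{\left(a \right)} = \frac{9}{7}$ ($r{\left(a \right)} = \left(-9\right) \left(- \frac{1}{7}\right) = \frac{9}{7}$)
$r{\left(3 \right)} \frac{o{\left(-3 \right)}}{-10} \left(-5 - F{\left(1 \right)}\right) = \frac{9 \left(- \frac{3}{-10}\right)}{7} \left(-5 - 5\right) = \frac{9 \left(\left(-3\right) \left(- \frac{1}{10}\right)\right)}{7} \left(-5 - 5\right) = \frac{9}{7} \cdot \frac{3}{10} \left(-10\right) = \frac{27}{70} \left(-10\right) = - \frac{27}{7}$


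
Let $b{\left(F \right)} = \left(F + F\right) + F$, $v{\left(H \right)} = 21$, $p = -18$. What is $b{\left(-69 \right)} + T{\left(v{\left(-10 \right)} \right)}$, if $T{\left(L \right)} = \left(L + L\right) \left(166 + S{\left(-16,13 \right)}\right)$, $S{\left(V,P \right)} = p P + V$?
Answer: $-3735$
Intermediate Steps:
$b{\left(F \right)} = 3 F$ ($b{\left(F \right)} = 2 F + F = 3 F$)
$S{\left(V,P \right)} = V - 18 P$ ($S{\left(V,P \right)} = - 18 P + V = V - 18 P$)
$T{\left(L \right)} = - 168 L$ ($T{\left(L \right)} = \left(L + L\right) \left(166 - 250\right) = 2 L \left(166 - 250\right) = 2 L \left(-84\right) = - 168 L$)
$b{\left(-69 \right)} + T{\left(v{\left(-10 \right)} \right)} = 3 \left(-69\right) - 3528 = -207 - 3528 = -3735$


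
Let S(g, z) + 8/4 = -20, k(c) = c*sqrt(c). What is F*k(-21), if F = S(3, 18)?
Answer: 462*I*sqrt(21) ≈ 2117.1*I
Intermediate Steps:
k(c) = c**(3/2)
S(g, z) = -22 (S(g, z) = -2 - 20 = -22)
F = -22
F*k(-21) = -(-462)*I*sqrt(21) = 462*I*sqrt(21)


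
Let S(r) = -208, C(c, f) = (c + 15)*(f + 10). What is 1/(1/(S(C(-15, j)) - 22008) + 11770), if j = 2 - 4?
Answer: 22216/261482319 ≈ 8.4962e-5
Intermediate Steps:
j = -2
C(c, f) = (10 + f)*(15 + c) (C(c, f) = (15 + c)*(10 + f) = (10 + f)*(15 + c))
1/(1/(S(C(-15, j)) - 22008) + 11770) = 1/(1/(-208 - 22008) + 11770) = 1/(1/(-22216) + 11770) = 1/(-1/22216 + 11770) = 1/(261482319/22216) = 22216/261482319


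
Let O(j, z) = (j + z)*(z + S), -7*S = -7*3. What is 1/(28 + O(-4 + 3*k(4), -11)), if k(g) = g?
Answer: 1/52 ≈ 0.019231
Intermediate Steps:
S = 3 (S = -(-1)*3 = -⅐*(-21) = 3)
O(j, z) = (3 + z)*(j + z) (O(j, z) = (j + z)*(z + 3) = (j + z)*(3 + z) = (3 + z)*(j + z))
1/(28 + O(-4 + 3*k(4), -11)) = 1/(28 + ((-11)² + 3*(-4 + 3*4) + 3*(-11) + (-4 + 3*4)*(-11))) = 1/(28 + (121 + 3*(-4 + 12) - 33 + (-4 + 12)*(-11))) = 1/(28 + (121 + 3*8 - 33 + 8*(-11))) = 1/(28 + (121 + 24 - 33 - 88)) = 1/(28 + 24) = 1/52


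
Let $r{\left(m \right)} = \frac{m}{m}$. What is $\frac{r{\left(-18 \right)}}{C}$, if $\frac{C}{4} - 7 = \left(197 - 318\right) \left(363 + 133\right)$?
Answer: $- \frac{1}{240036} \approx -4.166 \cdot 10^{-6}$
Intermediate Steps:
$r{\left(m \right)} = 1$
$C = -240036$ ($C = 28 + 4 \left(197 - 318\right) \left(363 + 133\right) = 28 + 4 \left(\left(-121\right) 496\right) = 28 + 4 \left(-60016\right) = 28 - 240064 = -240036$)
$\frac{r{\left(-18 \right)}}{C} = 1 \frac{1}{-240036} = 1 \left(- \frac{1}{240036}\right) = - \frac{1}{240036}$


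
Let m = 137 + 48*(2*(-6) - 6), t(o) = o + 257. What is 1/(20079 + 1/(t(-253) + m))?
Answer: 723/14517116 ≈ 4.9803e-5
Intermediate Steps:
t(o) = 257 + o
m = -727 (m = 137 + 48*(-12 - 6) = 137 + 48*(-18) = 137 - 864 = -727)
1/(20079 + 1/(t(-253) + m)) = 1/(20079 + 1/((257 - 253) - 727)) = 1/(20079 + 1/(4 - 727)) = 1/(20079 + 1/(-723)) = 1/(20079 - 1/723) = 1/(14517116/723) = 723/14517116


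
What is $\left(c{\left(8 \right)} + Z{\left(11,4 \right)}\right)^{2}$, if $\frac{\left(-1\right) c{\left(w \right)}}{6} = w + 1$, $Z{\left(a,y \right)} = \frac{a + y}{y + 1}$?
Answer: $2601$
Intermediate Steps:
$Z{\left(a,y \right)} = \frac{a + y}{1 + y}$
$c{\left(w \right)} = -6 - 6 w$ ($c{\left(w \right)} = - 6 \left(w + 1\right) = - 6 \left(1 + w\right) = -6 - 6 w$)
$\left(c{\left(8 \right)} + Z{\left(11,4 \right)}\right)^{2} = \left(\left(-6 - 48\right) + \frac{11 + 4}{1 + 4}\right)^{2} = \left(\left(-6 - 48\right) + \frac{1}{5} \cdot 15\right)^{2} = \left(-54 + \frac{1}{5} \cdot 15\right)^{2} = \left(-54 + 3\right)^{2} = \left(-51\right)^{2} = 2601$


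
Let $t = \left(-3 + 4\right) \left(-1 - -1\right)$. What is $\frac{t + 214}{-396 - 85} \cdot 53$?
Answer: $- \frac{11342}{481} \approx -23.58$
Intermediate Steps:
$t = 0$ ($t = 1 \left(-1 + 1\right) = 1 \cdot 0 = 0$)
$\frac{t + 214}{-396 - 85} \cdot 53 = \frac{0 + 214}{-396 - 85} \cdot 53 = \frac{214}{-481} \cdot 53 = 214 \left(- \frac{1}{481}\right) 53 = \left(- \frac{214}{481}\right) 53 = - \frac{11342}{481}$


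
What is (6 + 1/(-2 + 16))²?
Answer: 7225/196 ≈ 36.862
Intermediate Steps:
(6 + 1/(-2 + 16))² = (6 + 1/14)² = (85/14)² = 7225/196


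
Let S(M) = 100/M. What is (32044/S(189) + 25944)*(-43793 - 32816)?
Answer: -165680675511/25 ≈ -6.6272e+9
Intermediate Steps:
(32044/S(189) + 25944)*(-43793 - 32816) = (32044/((100/189)) + 25944)*(-43793 - 32816) = (32044/((100*(1/189))) + 25944)*(-76609) = (32044/(100/189) + 25944)*(-76609) = (32044*(189/100) + 25944)*(-76609) = (1514079/25 + 25944)*(-76609) = (2162679/25)*(-76609) = -165680675511/25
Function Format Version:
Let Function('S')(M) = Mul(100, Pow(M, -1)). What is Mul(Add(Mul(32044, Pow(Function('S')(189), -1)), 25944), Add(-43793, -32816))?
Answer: Rational(-165680675511, 25) ≈ -6.6272e+9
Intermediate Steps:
Mul(Add(Mul(32044, Pow(Function('S')(189), -1)), 25944), Add(-43793, -32816)) = Mul(Add(Mul(32044, Pow(Mul(100, Pow(189, -1)), -1)), 25944), Add(-43793, -32816)) = Mul(Add(Mul(32044, Pow(Mul(100, Rational(1, 189)), -1)), 25944), -76609) = Mul(Add(Mul(32044, Pow(Rational(100, 189), -1)), 25944), -76609) = Mul(Add(Mul(32044, Rational(189, 100)), 25944), -76609) = Mul(Add(Rational(1514079, 25), 25944), -76609) = Mul(Rational(2162679, 25), -76609) = Rational(-165680675511, 25)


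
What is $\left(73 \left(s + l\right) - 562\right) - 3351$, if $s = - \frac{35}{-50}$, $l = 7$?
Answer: $- \frac{33509}{10} \approx -3350.9$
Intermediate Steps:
$s = \frac{7}{10}$ ($s = \left(-35\right) \left(- \frac{1}{50}\right) = \frac{7}{10} \approx 0.7$)
$\left(73 \left(s + l\right) - 562\right) - 3351 = \left(73 \left(\frac{7}{10} + 7\right) - 562\right) - 3351 = \left(73 \cdot \frac{77}{10} - 562\right) - 3351 = \left(\frac{5621}{10} - 562\right) - 3351 = \frac{1}{10} - 3351 = - \frac{33509}{10}$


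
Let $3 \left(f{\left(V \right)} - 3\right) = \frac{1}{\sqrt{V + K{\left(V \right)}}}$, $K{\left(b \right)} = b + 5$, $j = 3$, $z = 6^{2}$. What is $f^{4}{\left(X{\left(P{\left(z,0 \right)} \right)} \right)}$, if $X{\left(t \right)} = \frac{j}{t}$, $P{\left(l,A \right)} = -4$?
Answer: $\frac{\left(63 + \sqrt{14}\right)^{4}}{194481} \approx 102.03$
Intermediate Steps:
$z = 36$
$K{\left(b \right)} = 5 + b$
$X{\left(t \right)} = \frac{3}{t}$
$f{\left(V \right)} = 3 + \frac{1}{3 \sqrt{5 + 2 V}}$ ($f{\left(V \right)} = 3 + \frac{1}{3 \sqrt{V + \left(5 + V\right)}} = 3 + \frac{1}{3 \sqrt{5 + 2 V}}$)
$f^{4}{\left(X{\left(P{\left(z,0 \right)} \right)} \right)} = \left(3 + \frac{1}{3 \sqrt{5 + 2 \frac{3}{-4}}}\right)^{4} = \left(3 + \frac{1}{3 \sqrt{5 + 2 \cdot 3 \left(- \frac{1}{4}\right)}}\right)^{4} = \left(3 + \frac{1}{3 \sqrt{5 + 2 \left(- \frac{3}{4}\right)}}\right)^{4} = \left(3 + \frac{1}{3 \sqrt{5 - \frac{3}{2}}}\right)^{4} = \left(3 + \frac{1}{3 \frac{\sqrt{14}}{2}}\right)^{4} = \left(3 + \frac{\frac{1}{7} \sqrt{14}}{3}\right)^{4} = \left(3 + \frac{\sqrt{14}}{21}\right)^{4}$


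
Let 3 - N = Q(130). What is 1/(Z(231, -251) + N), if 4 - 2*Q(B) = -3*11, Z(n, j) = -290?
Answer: -2/611 ≈ -0.0032733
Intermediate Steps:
Q(B) = 37/2 (Q(B) = 2 - (-3)*11/2 = 2 - ½*(-33) = 2 + 33/2 = 37/2)
N = -31/2 (N = 3 - 1*37/2 = 3 - 37/2 = -31/2 ≈ -15.500)
1/(Z(231, -251) + N) = 1/(-290 - 31/2) = 1/(-611/2) = -2/611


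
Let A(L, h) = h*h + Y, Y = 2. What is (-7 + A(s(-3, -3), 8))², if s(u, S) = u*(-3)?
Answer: 3481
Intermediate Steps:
s(u, S) = -3*u
A(L, h) = 2 + h² (A(L, h) = h*h + 2 = h² + 2 = 2 + h²)
(-7 + A(s(-3, -3), 8))² = (-7 + (2 + 8²))² = (-7 + (2 + 64))² = (-7 + 66)² = 59² = 3481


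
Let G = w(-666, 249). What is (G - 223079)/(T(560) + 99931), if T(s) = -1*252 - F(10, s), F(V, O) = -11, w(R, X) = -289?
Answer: -37228/16615 ≈ -2.2406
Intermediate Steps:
G = -289
T(s) = -241 (T(s) = -1*252 - 1*(-11) = -252 + 11 = -241)
(G - 223079)/(T(560) + 99931) = (-289 - 223079)/(-241 + 99931) = -223368/99690 = -223368*1/99690 = -37228/16615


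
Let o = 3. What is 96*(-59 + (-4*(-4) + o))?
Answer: -3840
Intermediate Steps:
96*(-59 + (-4*(-4) + o)) = 96*(-59 + (-4*(-4) + 3)) = 96*(-59 + (16 + 3)) = 96*(-59 + 19) = 96*(-40) = -3840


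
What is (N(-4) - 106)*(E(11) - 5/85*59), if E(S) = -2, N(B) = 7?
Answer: 9207/17 ≈ 541.59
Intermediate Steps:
(N(-4) - 106)*(E(11) - 5/85*59) = (7 - 106)*(-2 - 5/85*59) = -99*(-2 - 5*1/85*59) = -99*(-2 - 1/17*59) = -99*(-2 - 59/17) = -99*(-93/17) = 9207/17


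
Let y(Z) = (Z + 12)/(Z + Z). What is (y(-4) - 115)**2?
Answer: 13456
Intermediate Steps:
y(Z) = (12 + Z)/(2*Z) (y(Z) = (12 + Z)/((2*Z)) = (12 + Z)*(1/(2*Z)) = (12 + Z)/(2*Z))
(y(-4) - 115)**2 = ((1/2)*(12 - 4)/(-4) - 115)**2 = ((1/2)*(-1/4)*8 - 115)**2 = (-1 - 115)**2 = (-116)**2 = 13456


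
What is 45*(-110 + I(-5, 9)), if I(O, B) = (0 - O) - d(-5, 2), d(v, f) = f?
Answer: -4815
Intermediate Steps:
I(O, B) = -2 - O (I(O, B) = (0 - O) - 1*2 = -O - 2 = -2 - O)
45*(-110 + I(-5, 9)) = 45*(-110 + (-2 - 1*(-5))) = 45*(-110 + (-2 + 5)) = 45*(-110 + 3) = 45*(-107) = -4815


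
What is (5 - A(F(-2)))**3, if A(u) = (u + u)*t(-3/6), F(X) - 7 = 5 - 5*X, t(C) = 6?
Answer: -17373979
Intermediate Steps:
F(X) = 12 - 5*X (F(X) = 7 + (5 - 5*X) = 12 - 5*X)
A(u) = 12*u (A(u) = (u + u)*6 = (2*u)*6 = 12*u)
(5 - A(F(-2)))**3 = (5 - 12*(12 - 5*(-2)))**3 = (5 - 12*(12 + 10))**3 = (5 - 12*22)**3 = (5 - 1*264)**3 = (5 - 264)**3 = (-259)**3 = -17373979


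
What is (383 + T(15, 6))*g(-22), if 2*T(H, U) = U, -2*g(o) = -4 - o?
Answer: -3474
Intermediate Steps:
g(o) = 2 + o/2 (g(o) = -(-4 - o)/2 = 2 + o/2)
T(H, U) = U/2
(383 + T(15, 6))*g(-22) = (383 + (1/2)*6)*(2 + (1/2)*(-22)) = (383 + 3)*(2 - 11) = 386*(-9) = -3474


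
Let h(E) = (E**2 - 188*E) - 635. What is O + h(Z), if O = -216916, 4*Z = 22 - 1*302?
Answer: -199491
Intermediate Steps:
Z = -70 (Z = (22 - 1*302)/4 = (22 - 302)/4 = (1/4)*(-280) = -70)
h(E) = -635 + E**2 - 188*E
O + h(Z) = -216916 + (-635 + (-70)**2 - 188*(-70)) = -216916 + (-635 + 4900 + 13160) = -216916 + 17425 = -199491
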